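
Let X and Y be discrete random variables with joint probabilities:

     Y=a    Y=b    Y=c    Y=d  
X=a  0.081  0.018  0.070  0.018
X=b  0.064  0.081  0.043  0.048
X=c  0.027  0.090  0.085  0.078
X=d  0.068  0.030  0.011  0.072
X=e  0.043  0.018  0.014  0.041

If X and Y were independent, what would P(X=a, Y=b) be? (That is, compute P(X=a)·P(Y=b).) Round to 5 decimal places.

P(X=a) = 0.081 + 0.018 + 0.070 + 0.018 = 0.187.
P(Y=b) = 0.018 + 0.081 + 0.090 + 0.030 + 0.018 = 0.237.
Product: 0.187 × 0.237 = 0.04432.

0.04432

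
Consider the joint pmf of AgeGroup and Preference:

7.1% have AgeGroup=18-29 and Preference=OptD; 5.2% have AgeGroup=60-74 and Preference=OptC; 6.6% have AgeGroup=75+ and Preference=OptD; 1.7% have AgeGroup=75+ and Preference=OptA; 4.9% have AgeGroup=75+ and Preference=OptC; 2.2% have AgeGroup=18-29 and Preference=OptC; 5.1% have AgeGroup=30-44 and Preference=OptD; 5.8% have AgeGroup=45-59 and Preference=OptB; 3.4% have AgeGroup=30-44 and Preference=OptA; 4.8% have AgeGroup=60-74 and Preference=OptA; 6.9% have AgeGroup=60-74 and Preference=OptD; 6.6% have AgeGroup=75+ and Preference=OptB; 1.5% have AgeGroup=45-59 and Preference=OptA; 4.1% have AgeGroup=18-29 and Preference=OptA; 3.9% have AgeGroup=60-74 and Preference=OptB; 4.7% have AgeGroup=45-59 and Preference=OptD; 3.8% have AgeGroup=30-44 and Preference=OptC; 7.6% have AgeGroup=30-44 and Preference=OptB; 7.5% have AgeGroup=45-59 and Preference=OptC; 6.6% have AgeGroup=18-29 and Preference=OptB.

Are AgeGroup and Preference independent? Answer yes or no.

no

P(AgeGroup=45-59) = 0.195 and P(Preference=OptC) = 0.236, so their product is 0.04602, but P(AgeGroup=45-59, Preference=OptC) = 0.075. Since these differ, AgeGroup and Preference are not independent.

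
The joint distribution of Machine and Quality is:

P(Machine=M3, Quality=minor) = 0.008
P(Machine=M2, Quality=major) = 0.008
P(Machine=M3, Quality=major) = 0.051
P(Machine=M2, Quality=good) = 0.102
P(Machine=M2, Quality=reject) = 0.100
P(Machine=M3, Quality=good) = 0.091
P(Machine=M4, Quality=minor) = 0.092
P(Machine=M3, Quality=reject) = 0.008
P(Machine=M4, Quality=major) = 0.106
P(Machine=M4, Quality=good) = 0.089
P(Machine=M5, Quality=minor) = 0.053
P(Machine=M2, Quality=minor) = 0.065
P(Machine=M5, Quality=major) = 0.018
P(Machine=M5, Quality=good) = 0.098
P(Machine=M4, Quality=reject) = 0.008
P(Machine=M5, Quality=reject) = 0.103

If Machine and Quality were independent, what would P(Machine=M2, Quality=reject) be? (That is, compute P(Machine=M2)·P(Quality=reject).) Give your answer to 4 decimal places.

0.0602

P(Machine=M2) = 0.102 + 0.065 + 0.008 + 0.100 = 0.275.
P(Quality=reject) = 0.100 + 0.008 + 0.008 + 0.103 = 0.219.
Product: 0.275 × 0.219 = 0.0602.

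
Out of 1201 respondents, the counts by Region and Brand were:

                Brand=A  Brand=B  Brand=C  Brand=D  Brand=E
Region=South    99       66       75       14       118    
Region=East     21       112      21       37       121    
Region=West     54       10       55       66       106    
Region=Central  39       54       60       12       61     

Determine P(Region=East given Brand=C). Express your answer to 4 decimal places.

0.0995

Total with Brand=C: 75 + 21 + 55 + 60 = 211.
P(Region=East | Brand=C) = 21/211 = 0.0995.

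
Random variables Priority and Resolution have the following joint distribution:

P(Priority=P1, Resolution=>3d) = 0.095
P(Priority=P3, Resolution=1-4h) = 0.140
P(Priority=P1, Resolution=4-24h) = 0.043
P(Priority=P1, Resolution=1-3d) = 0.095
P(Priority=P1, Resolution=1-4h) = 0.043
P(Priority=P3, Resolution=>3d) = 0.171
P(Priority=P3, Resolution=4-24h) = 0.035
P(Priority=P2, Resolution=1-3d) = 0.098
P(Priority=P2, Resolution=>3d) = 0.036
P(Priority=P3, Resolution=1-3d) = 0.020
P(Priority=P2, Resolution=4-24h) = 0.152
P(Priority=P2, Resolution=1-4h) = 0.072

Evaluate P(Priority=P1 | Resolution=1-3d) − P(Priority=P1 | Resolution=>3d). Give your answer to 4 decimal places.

0.1314

P(Resolution=1-3d) = 0.095 + 0.098 + 0.020 = 0.213; P(Priority=P1 | Resolution=1-3d) = 0.095/0.213 = 0.44601.
P(Resolution=>3d) = 0.095 + 0.036 + 0.171 = 0.302; P(Priority=P1 | Resolution=>3d) = 0.095/0.302 = 0.31457.
Difference = 0.1314.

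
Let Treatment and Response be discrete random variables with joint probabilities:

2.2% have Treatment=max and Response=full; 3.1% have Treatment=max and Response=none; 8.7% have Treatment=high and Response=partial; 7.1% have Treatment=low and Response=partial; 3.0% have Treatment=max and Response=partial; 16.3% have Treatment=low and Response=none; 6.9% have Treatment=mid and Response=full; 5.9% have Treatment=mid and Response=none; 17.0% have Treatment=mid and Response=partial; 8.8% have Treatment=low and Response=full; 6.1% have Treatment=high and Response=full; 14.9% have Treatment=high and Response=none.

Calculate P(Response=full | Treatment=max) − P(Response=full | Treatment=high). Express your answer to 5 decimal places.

0.05967

P(Treatment=max) = 0.031 + 0.030 + 0.022 = 0.083; P(Response=full | Treatment=max) = 0.022/0.083 = 0.265060.
P(Treatment=high) = 0.149 + 0.087 + 0.061 = 0.297; P(Response=full | Treatment=high) = 0.061/0.297 = 0.205387.
Difference = 0.05967.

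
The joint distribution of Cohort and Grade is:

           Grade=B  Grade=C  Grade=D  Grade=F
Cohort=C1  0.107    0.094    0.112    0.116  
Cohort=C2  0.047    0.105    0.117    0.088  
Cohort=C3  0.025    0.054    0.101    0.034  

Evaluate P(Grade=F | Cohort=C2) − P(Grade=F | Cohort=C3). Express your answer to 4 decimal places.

0.0876

P(Cohort=C2) = 0.047 + 0.105 + 0.117 + 0.088 = 0.357; P(Grade=F | Cohort=C2) = 0.088/0.357 = 0.24650.
P(Cohort=C3) = 0.025 + 0.054 + 0.101 + 0.034 = 0.214; P(Grade=F | Cohort=C3) = 0.034/0.214 = 0.15888.
Difference = 0.0876.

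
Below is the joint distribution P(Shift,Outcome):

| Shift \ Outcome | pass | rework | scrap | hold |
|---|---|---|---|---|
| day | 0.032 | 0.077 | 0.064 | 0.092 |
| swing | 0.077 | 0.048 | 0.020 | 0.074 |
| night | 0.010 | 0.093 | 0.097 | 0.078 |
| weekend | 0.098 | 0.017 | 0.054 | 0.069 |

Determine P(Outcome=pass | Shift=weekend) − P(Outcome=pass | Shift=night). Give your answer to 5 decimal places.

0.37579

P(Shift=weekend) = 0.098 + 0.017 + 0.054 + 0.069 = 0.238; P(Outcome=pass | Shift=weekend) = 0.098/0.238 = 0.411765.
P(Shift=night) = 0.010 + 0.093 + 0.097 + 0.078 = 0.278; P(Outcome=pass | Shift=night) = 0.010/0.278 = 0.035971.
Difference = 0.37579.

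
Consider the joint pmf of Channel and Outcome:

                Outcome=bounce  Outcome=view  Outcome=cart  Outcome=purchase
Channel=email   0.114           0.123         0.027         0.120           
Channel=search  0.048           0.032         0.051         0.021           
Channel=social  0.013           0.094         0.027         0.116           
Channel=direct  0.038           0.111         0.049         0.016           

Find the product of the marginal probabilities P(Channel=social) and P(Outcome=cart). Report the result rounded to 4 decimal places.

P(Channel=social) = 0.013 + 0.094 + 0.027 + 0.116 = 0.250.
P(Outcome=cart) = 0.027 + 0.051 + 0.027 + 0.049 = 0.154.
Product: 0.250 × 0.154 = 0.0385.

0.0385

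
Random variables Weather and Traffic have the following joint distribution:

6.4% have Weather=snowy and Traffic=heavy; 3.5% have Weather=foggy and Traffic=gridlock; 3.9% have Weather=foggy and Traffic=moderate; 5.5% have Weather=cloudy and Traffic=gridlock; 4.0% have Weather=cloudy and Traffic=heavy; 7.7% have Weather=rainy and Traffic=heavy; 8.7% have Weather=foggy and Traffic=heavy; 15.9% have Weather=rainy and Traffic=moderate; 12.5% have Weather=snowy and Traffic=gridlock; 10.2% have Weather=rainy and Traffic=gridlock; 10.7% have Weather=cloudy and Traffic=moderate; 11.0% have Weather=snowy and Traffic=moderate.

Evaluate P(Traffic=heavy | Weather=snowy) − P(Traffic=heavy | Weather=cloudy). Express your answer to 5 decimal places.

P(Weather=snowy) = 0.110 + 0.064 + 0.125 = 0.299; P(Traffic=heavy | Weather=snowy) = 0.064/0.299 = 0.214047.
P(Weather=cloudy) = 0.107 + 0.040 + 0.055 = 0.202; P(Traffic=heavy | Weather=cloudy) = 0.040/0.202 = 0.198020.
Difference = 0.01603.

0.01603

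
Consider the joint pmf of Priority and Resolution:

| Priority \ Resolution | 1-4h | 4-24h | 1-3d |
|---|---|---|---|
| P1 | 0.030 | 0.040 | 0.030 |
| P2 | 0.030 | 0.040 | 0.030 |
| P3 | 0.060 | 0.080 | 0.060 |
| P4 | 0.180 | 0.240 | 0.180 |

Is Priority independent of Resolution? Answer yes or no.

Every cell satisfies P(Priority,Resolution) = P(Priority)·P(Resolution). For instance P(Priority=P2) = 0.100, P(Resolution=4-24h) = 0.400, and 0.100×0.400 = 0.040 matches the joint entry. So Priority and Resolution are independent.

yes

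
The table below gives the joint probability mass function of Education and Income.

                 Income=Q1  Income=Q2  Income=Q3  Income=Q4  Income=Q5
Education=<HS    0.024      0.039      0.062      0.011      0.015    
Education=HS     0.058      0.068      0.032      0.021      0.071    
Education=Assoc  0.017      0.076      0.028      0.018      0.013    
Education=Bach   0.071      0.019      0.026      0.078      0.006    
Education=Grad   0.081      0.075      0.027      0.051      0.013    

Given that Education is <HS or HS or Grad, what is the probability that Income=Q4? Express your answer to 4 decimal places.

0.1281

P(Education=<HS) = 0.024 + 0.039 + 0.062 + 0.011 + 0.015 = 0.151.
P(Education=HS) = 0.058 + 0.068 + 0.032 + 0.021 + 0.071 = 0.250.
P(Education=Grad) = 0.081 + 0.075 + 0.027 + 0.051 + 0.013 = 0.247.
P(Education ∈ {<HS, HS, Grad}) = 0.151 + 0.250 + 0.247 = 0.648; P(Income=Q4, Education ∈ {<HS, HS, Grad}) = 0.011 + 0.021 + 0.051 = 0.083.
P(Income=Q4 | Education ∈ {<HS, HS, Grad}) = 0.083/0.648 = 0.1281.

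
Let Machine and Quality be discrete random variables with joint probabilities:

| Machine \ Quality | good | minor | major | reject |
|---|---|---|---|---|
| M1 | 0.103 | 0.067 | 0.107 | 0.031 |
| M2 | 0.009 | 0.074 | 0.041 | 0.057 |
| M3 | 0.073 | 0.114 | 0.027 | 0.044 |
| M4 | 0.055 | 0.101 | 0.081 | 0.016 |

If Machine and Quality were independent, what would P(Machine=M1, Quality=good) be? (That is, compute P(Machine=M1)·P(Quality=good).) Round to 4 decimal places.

P(Machine=M1) = 0.103 + 0.067 + 0.107 + 0.031 = 0.308.
P(Quality=good) = 0.103 + 0.009 + 0.073 + 0.055 = 0.240.
Product: 0.308 × 0.240 = 0.0739.

0.0739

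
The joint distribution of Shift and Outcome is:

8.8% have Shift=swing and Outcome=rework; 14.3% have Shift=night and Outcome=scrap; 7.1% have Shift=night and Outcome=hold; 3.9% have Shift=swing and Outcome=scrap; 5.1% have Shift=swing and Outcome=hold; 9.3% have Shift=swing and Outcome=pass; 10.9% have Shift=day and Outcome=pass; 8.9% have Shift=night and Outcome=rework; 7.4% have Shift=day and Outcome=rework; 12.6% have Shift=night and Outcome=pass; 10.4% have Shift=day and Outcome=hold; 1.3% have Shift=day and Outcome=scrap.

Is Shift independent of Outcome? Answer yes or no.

P(Shift=night) = 0.429 and P(Outcome=scrap) = 0.195, so their product is 0.08366, but P(Shift=night, Outcome=scrap) = 0.143. Since these differ, Shift and Outcome are not independent.

no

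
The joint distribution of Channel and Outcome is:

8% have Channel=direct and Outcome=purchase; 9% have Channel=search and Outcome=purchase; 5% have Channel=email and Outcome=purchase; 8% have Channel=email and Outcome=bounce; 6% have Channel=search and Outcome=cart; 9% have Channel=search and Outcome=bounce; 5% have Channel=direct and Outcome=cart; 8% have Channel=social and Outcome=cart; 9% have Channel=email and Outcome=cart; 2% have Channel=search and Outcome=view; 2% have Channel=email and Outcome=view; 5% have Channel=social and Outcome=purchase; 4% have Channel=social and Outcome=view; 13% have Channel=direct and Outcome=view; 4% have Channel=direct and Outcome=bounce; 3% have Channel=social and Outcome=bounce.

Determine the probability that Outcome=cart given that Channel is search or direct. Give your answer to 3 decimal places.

P(Channel=search) = 0.09 + 0.02 + 0.06 + 0.09 = 0.26.
P(Channel=direct) = 0.04 + 0.13 + 0.05 + 0.08 = 0.30.
P(Channel ∈ {search, direct}) = 0.26 + 0.30 = 0.56; P(Outcome=cart, Channel ∈ {search, direct}) = 0.06 + 0.05 = 0.11.
P(Outcome=cart | Channel ∈ {search, direct}) = 0.11/0.56 = 0.196.

0.196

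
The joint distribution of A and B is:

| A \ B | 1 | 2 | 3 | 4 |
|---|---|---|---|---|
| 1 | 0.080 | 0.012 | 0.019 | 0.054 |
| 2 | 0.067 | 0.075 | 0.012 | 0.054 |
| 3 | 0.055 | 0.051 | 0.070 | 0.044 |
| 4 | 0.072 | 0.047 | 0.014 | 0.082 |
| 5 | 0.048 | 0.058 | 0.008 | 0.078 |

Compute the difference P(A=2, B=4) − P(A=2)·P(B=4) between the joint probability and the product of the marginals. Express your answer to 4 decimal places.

P(A=2) = 0.067 + 0.075 + 0.012 + 0.054 = 0.208.
P(B=4) = 0.054 + 0.054 + 0.044 + 0.082 + 0.078 = 0.312.
P(A=2, B=4) − P(A=2)P(B=4) = 0.054 − 0.208×0.312 = -0.0109.

-0.0109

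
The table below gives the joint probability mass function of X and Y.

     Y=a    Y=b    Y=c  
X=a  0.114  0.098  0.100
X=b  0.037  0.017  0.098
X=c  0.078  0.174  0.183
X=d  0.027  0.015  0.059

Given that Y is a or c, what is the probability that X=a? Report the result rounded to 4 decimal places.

0.3075

P(Y=a) = 0.114 + 0.037 + 0.078 + 0.027 = 0.256.
P(Y=c) = 0.100 + 0.098 + 0.183 + 0.059 = 0.440.
P(Y ∈ {a, c}) = 0.256 + 0.440 = 0.696; P(X=a, Y ∈ {a, c}) = 0.114 + 0.100 = 0.214.
P(X=a | Y ∈ {a, c}) = 0.214/0.696 = 0.3075.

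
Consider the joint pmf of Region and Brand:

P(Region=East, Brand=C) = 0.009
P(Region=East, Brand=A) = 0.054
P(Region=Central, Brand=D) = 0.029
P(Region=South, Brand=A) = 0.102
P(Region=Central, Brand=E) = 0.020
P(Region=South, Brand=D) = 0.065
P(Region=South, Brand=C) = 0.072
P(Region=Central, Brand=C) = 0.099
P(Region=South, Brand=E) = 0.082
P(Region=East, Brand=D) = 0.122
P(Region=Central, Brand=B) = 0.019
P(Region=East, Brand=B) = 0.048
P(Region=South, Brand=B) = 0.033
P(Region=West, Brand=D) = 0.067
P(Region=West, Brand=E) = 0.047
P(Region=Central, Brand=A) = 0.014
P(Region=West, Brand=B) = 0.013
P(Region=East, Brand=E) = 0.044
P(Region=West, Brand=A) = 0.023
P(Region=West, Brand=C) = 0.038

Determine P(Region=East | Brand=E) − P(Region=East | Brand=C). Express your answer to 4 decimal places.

0.1867

P(Brand=E) = 0.082 + 0.044 + 0.047 + 0.020 = 0.193; P(Region=East | Brand=E) = 0.044/0.193 = 0.22798.
P(Brand=C) = 0.072 + 0.009 + 0.038 + 0.099 = 0.218; P(Region=East | Brand=C) = 0.009/0.218 = 0.04128.
Difference = 0.1867.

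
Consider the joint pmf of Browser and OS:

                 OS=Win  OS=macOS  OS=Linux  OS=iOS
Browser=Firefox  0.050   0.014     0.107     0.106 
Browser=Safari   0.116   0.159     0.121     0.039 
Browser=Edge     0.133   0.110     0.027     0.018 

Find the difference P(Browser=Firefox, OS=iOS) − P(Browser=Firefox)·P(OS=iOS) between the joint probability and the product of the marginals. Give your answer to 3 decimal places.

0.061

P(Browser=Firefox) = 0.050 + 0.014 + 0.107 + 0.106 = 0.277.
P(OS=iOS) = 0.106 + 0.039 + 0.018 = 0.163.
P(Browser=Firefox, OS=iOS) − P(Browser=Firefox)P(OS=iOS) = 0.106 − 0.277×0.163 = 0.061.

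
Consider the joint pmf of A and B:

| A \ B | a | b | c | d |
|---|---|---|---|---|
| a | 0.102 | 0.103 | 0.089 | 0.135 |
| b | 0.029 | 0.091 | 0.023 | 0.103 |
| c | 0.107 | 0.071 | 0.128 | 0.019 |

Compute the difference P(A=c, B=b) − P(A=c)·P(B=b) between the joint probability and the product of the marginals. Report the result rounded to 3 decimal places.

P(A=c) = 0.107 + 0.071 + 0.128 + 0.019 = 0.325.
P(B=b) = 0.103 + 0.091 + 0.071 = 0.265.
P(A=c, B=b) − P(A=c)P(B=b) = 0.071 − 0.325×0.265 = -0.015.

-0.015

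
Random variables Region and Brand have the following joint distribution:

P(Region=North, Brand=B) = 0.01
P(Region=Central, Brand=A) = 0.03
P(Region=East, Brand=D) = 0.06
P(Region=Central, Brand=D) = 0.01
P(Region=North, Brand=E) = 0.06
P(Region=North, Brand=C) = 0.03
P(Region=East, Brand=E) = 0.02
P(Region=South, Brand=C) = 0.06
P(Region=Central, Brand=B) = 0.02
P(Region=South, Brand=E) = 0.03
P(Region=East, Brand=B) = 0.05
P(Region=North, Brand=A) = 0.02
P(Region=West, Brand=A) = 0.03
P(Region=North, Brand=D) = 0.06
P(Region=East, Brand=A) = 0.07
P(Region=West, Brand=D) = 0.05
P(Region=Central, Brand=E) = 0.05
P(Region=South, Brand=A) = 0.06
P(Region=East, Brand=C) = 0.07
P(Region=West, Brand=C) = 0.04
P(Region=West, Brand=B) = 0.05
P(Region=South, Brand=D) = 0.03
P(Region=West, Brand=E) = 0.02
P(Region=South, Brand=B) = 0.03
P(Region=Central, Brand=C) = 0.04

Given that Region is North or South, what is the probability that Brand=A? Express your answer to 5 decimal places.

P(Region=North) = 0.02 + 0.01 + 0.03 + 0.06 + 0.06 = 0.18.
P(Region=South) = 0.06 + 0.03 + 0.06 + 0.03 + 0.03 = 0.21.
P(Region ∈ {North, South}) = 0.18 + 0.21 = 0.39; P(Brand=A, Region ∈ {North, South}) = 0.02 + 0.06 = 0.08.
P(Brand=A | Region ∈ {North, South}) = 0.08/0.39 = 0.20513.

0.20513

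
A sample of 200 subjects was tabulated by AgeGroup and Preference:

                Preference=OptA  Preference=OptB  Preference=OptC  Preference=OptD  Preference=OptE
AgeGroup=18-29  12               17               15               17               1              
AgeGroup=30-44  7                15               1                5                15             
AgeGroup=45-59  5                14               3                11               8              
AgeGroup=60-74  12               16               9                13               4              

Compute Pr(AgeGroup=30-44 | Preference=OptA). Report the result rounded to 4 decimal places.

Total with Preference=OptA: 12 + 7 + 5 + 12 = 36.
P(AgeGroup=30-44 | Preference=OptA) = 7/36 = 0.1944.

0.1944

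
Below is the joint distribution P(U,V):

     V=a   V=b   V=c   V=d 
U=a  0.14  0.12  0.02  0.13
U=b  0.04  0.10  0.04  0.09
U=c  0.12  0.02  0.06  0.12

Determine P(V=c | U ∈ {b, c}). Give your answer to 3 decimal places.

0.169

P(U=b) = 0.04 + 0.10 + 0.04 + 0.09 = 0.27.
P(U=c) = 0.12 + 0.02 + 0.06 + 0.12 = 0.32.
P(U ∈ {b, c}) = 0.27 + 0.32 = 0.59; P(V=c, U ∈ {b, c}) = 0.04 + 0.06 = 0.10.
P(V=c | U ∈ {b, c}) = 0.10/0.59 = 0.169.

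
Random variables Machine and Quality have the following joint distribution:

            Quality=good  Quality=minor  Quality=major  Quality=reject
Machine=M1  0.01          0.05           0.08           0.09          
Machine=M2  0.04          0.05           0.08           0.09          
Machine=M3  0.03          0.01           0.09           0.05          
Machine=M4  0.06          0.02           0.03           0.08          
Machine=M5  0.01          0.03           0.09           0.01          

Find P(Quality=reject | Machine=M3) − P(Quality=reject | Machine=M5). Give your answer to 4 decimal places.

P(Machine=M3) = 0.03 + 0.01 + 0.09 + 0.05 = 0.18; P(Quality=reject | Machine=M3) = 0.05/0.18 = 0.27778.
P(Machine=M5) = 0.01 + 0.03 + 0.09 + 0.01 = 0.14; P(Quality=reject | Machine=M5) = 0.01/0.14 = 0.07143.
Difference = 0.2063.

0.2063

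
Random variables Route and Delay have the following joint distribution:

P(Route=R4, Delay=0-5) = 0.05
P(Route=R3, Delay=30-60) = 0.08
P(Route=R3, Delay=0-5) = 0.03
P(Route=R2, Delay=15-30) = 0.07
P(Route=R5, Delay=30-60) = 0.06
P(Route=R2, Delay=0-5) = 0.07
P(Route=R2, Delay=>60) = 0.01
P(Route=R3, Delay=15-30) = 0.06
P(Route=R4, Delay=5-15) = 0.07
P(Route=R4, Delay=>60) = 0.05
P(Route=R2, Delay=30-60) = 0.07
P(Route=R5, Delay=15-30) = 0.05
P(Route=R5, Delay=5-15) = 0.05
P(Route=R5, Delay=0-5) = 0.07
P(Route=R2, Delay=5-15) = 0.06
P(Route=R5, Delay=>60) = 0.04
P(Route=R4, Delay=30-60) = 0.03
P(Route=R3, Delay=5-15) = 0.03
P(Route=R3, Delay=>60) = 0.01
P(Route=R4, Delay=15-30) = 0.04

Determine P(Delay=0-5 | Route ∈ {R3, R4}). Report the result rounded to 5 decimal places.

P(Route=R3) = 0.03 + 0.03 + 0.06 + 0.08 + 0.01 = 0.21.
P(Route=R4) = 0.05 + 0.07 + 0.04 + 0.03 + 0.05 = 0.24.
P(Route ∈ {R3, R4}) = 0.21 + 0.24 = 0.45; P(Delay=0-5, Route ∈ {R3, R4}) = 0.03 + 0.05 = 0.08.
P(Delay=0-5 | Route ∈ {R3, R4}) = 0.08/0.45 = 0.17778.

0.17778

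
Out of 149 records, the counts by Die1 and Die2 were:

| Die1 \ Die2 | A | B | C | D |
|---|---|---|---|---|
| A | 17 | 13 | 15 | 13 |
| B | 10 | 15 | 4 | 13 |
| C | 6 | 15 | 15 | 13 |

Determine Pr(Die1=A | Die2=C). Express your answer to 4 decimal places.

Total with Die2=C: 15 + 4 + 15 = 34.
P(Die1=A | Die2=C) = 15/34 = 0.4412.

0.4412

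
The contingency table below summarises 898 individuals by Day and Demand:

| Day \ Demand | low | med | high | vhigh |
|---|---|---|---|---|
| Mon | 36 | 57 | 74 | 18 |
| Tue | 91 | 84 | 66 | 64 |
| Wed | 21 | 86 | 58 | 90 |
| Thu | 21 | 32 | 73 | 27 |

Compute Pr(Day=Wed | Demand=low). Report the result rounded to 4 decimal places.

Total with Demand=low: 36 + 91 + 21 + 21 = 169.
P(Day=Wed | Demand=low) = 21/169 = 0.1243.

0.1243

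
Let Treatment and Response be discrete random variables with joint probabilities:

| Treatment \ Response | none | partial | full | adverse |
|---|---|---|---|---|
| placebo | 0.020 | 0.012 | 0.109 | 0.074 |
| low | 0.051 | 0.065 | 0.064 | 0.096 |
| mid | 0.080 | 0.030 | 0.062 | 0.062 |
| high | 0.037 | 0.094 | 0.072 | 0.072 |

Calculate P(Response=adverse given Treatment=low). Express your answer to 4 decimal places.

0.3478

P(Treatment=low) = 0.051 + 0.065 + 0.064 + 0.096 = 0.276.
P(Response=adverse | Treatment=low) = 0.096/0.276 = 0.3478.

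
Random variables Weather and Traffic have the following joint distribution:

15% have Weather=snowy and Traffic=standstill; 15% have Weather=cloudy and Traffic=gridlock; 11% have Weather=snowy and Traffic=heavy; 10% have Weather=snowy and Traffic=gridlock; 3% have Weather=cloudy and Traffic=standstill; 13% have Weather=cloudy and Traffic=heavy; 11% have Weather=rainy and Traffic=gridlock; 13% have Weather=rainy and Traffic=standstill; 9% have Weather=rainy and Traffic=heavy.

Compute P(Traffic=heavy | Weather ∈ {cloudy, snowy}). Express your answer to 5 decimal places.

P(Weather=cloudy) = 0.13 + 0.15 + 0.03 = 0.31.
P(Weather=snowy) = 0.11 + 0.10 + 0.15 = 0.36.
P(Weather ∈ {cloudy, snowy}) = 0.31 + 0.36 = 0.67; P(Traffic=heavy, Weather ∈ {cloudy, snowy}) = 0.13 + 0.11 = 0.24.
P(Traffic=heavy | Weather ∈ {cloudy, snowy}) = 0.24/0.67 = 0.35821.

0.35821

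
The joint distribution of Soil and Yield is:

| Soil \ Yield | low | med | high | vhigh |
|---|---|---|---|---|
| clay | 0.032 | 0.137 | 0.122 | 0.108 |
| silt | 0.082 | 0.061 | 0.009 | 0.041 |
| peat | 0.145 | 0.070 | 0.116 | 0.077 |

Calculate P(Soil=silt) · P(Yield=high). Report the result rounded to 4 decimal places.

0.0477

P(Soil=silt) = 0.082 + 0.061 + 0.009 + 0.041 = 0.193.
P(Yield=high) = 0.122 + 0.009 + 0.116 = 0.247.
Product: 0.193 × 0.247 = 0.0477.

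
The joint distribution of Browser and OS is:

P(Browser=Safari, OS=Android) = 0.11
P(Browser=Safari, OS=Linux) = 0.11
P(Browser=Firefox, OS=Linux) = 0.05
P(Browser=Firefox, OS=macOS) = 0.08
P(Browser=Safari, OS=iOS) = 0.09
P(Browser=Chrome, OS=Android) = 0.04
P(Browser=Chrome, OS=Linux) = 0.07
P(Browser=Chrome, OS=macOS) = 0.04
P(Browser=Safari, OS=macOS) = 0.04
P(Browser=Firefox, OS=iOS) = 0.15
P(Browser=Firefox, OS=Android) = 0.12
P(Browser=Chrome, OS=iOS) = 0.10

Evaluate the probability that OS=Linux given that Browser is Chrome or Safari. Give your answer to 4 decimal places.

P(Browser=Chrome) = 0.04 + 0.07 + 0.10 + 0.04 = 0.25.
P(Browser=Safari) = 0.04 + 0.11 + 0.09 + 0.11 = 0.35.
P(Browser ∈ {Chrome, Safari}) = 0.25 + 0.35 = 0.60; P(OS=Linux, Browser ∈ {Chrome, Safari}) = 0.07 + 0.11 = 0.18.
P(OS=Linux | Browser ∈ {Chrome, Safari}) = 0.18/0.60 = 0.3000.

0.3000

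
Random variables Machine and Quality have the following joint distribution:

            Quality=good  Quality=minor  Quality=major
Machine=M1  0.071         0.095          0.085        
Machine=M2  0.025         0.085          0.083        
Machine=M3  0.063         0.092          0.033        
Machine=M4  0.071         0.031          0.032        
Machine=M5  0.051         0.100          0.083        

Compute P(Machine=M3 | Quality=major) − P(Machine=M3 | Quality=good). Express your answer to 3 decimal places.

-0.120

P(Quality=major) = 0.085 + 0.083 + 0.033 + 0.032 + 0.083 = 0.316; P(Machine=M3 | Quality=major) = 0.033/0.316 = 0.1044.
P(Quality=good) = 0.071 + 0.025 + 0.063 + 0.071 + 0.051 = 0.281; P(Machine=M3 | Quality=good) = 0.063/0.281 = 0.2242.
Difference = -0.120.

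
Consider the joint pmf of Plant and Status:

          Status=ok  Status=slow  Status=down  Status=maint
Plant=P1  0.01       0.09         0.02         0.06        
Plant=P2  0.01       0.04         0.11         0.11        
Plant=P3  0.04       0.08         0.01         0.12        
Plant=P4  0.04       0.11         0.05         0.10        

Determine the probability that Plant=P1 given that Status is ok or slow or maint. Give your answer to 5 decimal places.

0.19753

P(Status=ok) = 0.01 + 0.01 + 0.04 + 0.04 = 0.10.
P(Status=slow) = 0.09 + 0.04 + 0.08 + 0.11 = 0.32.
P(Status=maint) = 0.06 + 0.11 + 0.12 + 0.10 = 0.39.
P(Status ∈ {ok, slow, maint}) = 0.10 + 0.32 + 0.39 = 0.81; P(Plant=P1, Status ∈ {ok, slow, maint}) = 0.01 + 0.09 + 0.06 = 0.16.
P(Plant=P1 | Status ∈ {ok, slow, maint}) = 0.16/0.81 = 0.19753.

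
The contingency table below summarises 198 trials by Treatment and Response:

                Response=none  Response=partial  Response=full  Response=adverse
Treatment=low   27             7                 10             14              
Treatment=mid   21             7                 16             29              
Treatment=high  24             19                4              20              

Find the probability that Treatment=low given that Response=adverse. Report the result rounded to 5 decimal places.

0.22222

Total with Response=adverse: 14 + 29 + 20 = 63.
P(Treatment=low | Response=adverse) = 14/63 = 0.22222.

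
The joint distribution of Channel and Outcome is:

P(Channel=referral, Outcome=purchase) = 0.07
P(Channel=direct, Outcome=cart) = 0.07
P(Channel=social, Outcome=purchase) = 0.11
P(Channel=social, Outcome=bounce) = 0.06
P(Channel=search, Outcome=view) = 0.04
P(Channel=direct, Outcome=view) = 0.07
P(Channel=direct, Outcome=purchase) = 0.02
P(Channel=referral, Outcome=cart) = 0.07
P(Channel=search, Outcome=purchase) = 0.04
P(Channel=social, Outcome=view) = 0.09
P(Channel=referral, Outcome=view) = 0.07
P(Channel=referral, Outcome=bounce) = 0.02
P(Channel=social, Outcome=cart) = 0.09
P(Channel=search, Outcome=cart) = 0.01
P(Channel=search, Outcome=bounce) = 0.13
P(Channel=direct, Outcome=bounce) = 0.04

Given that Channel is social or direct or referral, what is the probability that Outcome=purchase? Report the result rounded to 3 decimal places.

P(Channel=social) = 0.06 + 0.09 + 0.09 + 0.11 = 0.35.
P(Channel=direct) = 0.04 + 0.07 + 0.07 + 0.02 = 0.20.
P(Channel=referral) = 0.02 + 0.07 + 0.07 + 0.07 = 0.23.
P(Channel ∈ {social, direct, referral}) = 0.35 + 0.20 + 0.23 = 0.78; P(Outcome=purchase, Channel ∈ {social, direct, referral}) = 0.11 + 0.02 + 0.07 = 0.20.
P(Outcome=purchase | Channel ∈ {social, direct, referral}) = 0.20/0.78 = 0.256.

0.256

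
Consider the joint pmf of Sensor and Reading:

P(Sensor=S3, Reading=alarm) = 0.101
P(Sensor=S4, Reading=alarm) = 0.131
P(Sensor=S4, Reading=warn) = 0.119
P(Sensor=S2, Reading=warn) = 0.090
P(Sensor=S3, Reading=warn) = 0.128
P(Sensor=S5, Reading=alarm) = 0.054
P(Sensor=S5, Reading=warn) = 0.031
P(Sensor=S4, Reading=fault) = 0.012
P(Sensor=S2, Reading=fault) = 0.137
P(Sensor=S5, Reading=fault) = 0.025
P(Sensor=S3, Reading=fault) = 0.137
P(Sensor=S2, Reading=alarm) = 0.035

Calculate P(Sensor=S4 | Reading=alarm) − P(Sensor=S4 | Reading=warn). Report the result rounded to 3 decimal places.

P(Reading=alarm) = 0.035 + 0.101 + 0.131 + 0.054 = 0.321; P(Sensor=S4 | Reading=alarm) = 0.131/0.321 = 0.4081.
P(Reading=warn) = 0.090 + 0.128 + 0.119 + 0.031 = 0.368; P(Sensor=S4 | Reading=warn) = 0.119/0.368 = 0.3234.
Difference = 0.085.

0.085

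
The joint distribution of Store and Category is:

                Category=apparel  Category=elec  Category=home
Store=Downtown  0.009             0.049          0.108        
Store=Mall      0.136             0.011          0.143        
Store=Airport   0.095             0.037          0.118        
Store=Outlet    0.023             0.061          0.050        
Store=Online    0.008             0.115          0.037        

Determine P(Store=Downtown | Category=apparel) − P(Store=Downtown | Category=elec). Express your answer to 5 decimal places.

-0.14628

P(Category=apparel) = 0.009 + 0.136 + 0.095 + 0.023 + 0.008 = 0.271; P(Store=Downtown | Category=apparel) = 0.009/0.271 = 0.033210.
P(Category=elec) = 0.049 + 0.011 + 0.037 + 0.061 + 0.115 = 0.273; P(Store=Downtown | Category=elec) = 0.049/0.273 = 0.179487.
Difference = -0.14628.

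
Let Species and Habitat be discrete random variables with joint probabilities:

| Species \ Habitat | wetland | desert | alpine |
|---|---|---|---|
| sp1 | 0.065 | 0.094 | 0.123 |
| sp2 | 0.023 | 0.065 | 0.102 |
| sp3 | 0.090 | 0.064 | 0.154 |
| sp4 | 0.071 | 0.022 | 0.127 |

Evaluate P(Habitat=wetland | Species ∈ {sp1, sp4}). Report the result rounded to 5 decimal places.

0.27092

P(Species=sp1) = 0.065 + 0.094 + 0.123 = 0.282.
P(Species=sp4) = 0.071 + 0.022 + 0.127 = 0.220.
P(Species ∈ {sp1, sp4}) = 0.282 + 0.220 = 0.502; P(Habitat=wetland, Species ∈ {sp1, sp4}) = 0.065 + 0.071 = 0.136.
P(Habitat=wetland | Species ∈ {sp1, sp4}) = 0.136/0.502 = 0.27092.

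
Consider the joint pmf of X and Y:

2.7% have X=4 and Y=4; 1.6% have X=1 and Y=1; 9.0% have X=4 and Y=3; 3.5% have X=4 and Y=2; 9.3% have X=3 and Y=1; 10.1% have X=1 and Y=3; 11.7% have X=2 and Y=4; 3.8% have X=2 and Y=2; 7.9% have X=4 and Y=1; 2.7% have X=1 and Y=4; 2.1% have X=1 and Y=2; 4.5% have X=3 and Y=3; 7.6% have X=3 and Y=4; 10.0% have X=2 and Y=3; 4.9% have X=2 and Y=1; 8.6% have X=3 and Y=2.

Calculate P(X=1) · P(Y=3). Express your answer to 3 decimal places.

P(X=1) = 0.016 + 0.021 + 0.101 + 0.027 = 0.165.
P(Y=3) = 0.101 + 0.100 + 0.045 + 0.090 = 0.336.
Product: 0.165 × 0.336 = 0.055.

0.055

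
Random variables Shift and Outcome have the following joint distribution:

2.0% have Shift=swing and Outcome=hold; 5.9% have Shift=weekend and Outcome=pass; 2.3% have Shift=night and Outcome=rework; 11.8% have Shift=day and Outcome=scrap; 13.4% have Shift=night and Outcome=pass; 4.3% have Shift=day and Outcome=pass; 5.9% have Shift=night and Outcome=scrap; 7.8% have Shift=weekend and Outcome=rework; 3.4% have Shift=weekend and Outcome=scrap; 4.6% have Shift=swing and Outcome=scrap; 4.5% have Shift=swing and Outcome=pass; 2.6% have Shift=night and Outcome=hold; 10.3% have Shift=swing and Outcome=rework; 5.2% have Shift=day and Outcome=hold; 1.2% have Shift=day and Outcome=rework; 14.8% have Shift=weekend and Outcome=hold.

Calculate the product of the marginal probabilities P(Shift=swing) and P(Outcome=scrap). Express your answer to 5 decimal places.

0.05500

P(Shift=swing) = 0.045 + 0.103 + 0.046 + 0.020 = 0.214.
P(Outcome=scrap) = 0.118 + 0.046 + 0.059 + 0.034 = 0.257.
Product: 0.214 × 0.257 = 0.05500.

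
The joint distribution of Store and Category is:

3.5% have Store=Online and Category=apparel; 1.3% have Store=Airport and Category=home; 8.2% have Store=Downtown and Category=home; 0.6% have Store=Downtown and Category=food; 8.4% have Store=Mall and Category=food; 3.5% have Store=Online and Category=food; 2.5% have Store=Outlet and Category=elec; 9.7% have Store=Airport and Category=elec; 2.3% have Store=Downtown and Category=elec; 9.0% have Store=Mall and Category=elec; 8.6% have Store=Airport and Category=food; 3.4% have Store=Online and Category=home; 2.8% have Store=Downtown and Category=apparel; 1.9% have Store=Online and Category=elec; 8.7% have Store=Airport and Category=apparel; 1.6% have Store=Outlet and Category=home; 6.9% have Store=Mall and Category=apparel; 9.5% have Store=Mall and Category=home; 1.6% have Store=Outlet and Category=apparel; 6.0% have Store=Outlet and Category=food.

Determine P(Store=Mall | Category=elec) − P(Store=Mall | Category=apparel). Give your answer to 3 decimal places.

0.061

P(Category=elec) = 0.023 + 0.090 + 0.097 + 0.025 + 0.019 = 0.254; P(Store=Mall | Category=elec) = 0.090/0.254 = 0.3543.
P(Category=apparel) = 0.028 + 0.069 + 0.087 + 0.016 + 0.035 = 0.235; P(Store=Mall | Category=apparel) = 0.069/0.235 = 0.2936.
Difference = 0.061.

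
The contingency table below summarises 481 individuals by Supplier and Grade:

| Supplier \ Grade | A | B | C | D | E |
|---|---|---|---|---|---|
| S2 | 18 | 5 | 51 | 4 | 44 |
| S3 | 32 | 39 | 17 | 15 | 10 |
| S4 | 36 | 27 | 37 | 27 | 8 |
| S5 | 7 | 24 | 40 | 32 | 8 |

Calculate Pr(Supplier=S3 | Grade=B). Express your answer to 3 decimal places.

0.411

Total with Grade=B: 5 + 39 + 27 + 24 = 95.
P(Supplier=S3 | Grade=B) = 39/95 = 0.411.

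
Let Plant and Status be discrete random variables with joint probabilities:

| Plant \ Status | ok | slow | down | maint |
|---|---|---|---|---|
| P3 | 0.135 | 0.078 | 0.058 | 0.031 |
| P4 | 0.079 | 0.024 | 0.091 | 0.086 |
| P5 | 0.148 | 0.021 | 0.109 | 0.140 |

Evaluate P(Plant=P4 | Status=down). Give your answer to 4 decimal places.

P(Status=down) = 0.058 + 0.091 + 0.109 = 0.258.
P(Plant=P4 | Status=down) = 0.091/0.258 = 0.3527.

0.3527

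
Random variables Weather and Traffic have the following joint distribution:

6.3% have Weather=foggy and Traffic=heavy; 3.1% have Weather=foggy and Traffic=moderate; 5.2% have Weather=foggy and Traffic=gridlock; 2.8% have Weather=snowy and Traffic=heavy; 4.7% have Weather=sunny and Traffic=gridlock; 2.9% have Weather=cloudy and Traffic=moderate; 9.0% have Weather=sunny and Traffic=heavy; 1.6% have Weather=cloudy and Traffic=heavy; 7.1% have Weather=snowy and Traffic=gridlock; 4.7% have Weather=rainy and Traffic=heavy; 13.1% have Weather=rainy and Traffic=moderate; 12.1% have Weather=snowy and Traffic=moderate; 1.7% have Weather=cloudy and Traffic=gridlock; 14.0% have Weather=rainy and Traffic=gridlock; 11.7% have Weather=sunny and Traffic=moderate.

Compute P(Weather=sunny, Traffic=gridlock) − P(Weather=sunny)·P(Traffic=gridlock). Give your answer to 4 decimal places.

P(Weather=sunny) = 0.117 + 0.090 + 0.047 = 0.254.
P(Traffic=gridlock) = 0.047 + 0.017 + 0.140 + 0.071 + 0.052 = 0.327.
P(Weather=sunny, Traffic=gridlock) − P(Weather=sunny)P(Traffic=gridlock) = 0.047 − 0.254×0.327 = -0.0361.

-0.0361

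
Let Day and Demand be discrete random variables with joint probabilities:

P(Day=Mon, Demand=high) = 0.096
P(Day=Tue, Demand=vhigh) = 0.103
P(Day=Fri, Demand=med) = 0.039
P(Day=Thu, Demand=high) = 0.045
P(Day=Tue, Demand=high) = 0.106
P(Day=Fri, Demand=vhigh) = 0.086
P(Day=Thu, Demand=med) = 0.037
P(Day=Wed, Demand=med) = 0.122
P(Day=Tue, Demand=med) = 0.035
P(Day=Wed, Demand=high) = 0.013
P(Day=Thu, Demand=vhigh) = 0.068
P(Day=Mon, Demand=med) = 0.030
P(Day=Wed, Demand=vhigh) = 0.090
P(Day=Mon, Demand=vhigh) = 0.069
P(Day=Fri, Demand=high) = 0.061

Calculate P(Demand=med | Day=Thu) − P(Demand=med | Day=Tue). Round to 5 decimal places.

0.10322

P(Day=Thu) = 0.037 + 0.045 + 0.068 = 0.150; P(Demand=med | Day=Thu) = 0.037/0.150 = 0.246667.
P(Day=Tue) = 0.035 + 0.106 + 0.103 = 0.244; P(Demand=med | Day=Tue) = 0.035/0.244 = 0.143443.
Difference = 0.10322.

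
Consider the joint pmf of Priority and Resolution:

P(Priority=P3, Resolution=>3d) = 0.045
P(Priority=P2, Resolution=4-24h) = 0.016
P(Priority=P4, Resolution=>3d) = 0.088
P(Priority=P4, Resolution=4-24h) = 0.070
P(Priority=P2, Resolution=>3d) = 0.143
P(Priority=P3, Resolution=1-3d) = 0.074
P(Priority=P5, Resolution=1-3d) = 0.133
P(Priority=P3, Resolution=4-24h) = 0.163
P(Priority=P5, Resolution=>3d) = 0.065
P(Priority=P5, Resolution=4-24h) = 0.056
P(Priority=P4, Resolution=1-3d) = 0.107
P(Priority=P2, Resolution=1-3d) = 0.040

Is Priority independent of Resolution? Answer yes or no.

no

P(Priority=P3) = 0.282 and P(Resolution=4-24h) = 0.305, so their product is 0.08601, but P(Priority=P3, Resolution=4-24h) = 0.163. Since these differ, Priority and Resolution are not independent.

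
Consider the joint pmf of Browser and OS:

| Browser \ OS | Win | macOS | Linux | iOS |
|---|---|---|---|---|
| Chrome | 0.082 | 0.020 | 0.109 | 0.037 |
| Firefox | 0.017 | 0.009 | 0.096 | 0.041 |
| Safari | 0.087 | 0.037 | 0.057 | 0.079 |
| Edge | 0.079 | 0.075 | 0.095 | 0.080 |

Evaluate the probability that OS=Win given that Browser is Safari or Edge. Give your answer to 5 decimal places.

0.28183

P(Browser=Safari) = 0.087 + 0.037 + 0.057 + 0.079 = 0.260.
P(Browser=Edge) = 0.079 + 0.075 + 0.095 + 0.080 = 0.329.
P(Browser ∈ {Safari, Edge}) = 0.260 + 0.329 = 0.589; P(OS=Win, Browser ∈ {Safari, Edge}) = 0.087 + 0.079 = 0.166.
P(OS=Win | Browser ∈ {Safari, Edge}) = 0.166/0.589 = 0.28183.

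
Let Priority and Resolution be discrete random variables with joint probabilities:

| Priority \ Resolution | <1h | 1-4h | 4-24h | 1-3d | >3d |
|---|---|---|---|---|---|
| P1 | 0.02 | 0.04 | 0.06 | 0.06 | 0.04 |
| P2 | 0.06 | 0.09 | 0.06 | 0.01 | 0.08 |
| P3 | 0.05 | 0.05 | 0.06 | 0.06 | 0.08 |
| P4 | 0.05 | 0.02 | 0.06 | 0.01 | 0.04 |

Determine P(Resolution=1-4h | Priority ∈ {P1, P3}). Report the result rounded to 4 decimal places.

P(Priority=P1) = 0.02 + 0.04 + 0.06 + 0.06 + 0.04 = 0.22.
P(Priority=P3) = 0.05 + 0.05 + 0.06 + 0.06 + 0.08 = 0.30.
P(Priority ∈ {P1, P3}) = 0.22 + 0.30 = 0.52; P(Resolution=1-4h, Priority ∈ {P1, P3}) = 0.04 + 0.05 = 0.09.
P(Resolution=1-4h | Priority ∈ {P1, P3}) = 0.09/0.52 = 0.1731.

0.1731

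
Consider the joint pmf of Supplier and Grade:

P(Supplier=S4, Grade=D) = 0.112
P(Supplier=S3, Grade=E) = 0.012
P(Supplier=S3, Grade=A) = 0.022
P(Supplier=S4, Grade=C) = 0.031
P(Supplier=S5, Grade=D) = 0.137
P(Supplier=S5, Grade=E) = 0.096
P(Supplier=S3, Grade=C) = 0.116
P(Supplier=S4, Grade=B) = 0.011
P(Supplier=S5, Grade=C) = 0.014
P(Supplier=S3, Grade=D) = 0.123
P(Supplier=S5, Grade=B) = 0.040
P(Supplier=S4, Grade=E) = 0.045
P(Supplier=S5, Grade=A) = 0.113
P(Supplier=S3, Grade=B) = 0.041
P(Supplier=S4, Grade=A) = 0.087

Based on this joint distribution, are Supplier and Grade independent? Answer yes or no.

no

P(Supplier=S3) = 0.314 and P(Grade=C) = 0.161, so their product is 0.05055, but P(Supplier=S3, Grade=C) = 0.116. Since these differ, Supplier and Grade are not independent.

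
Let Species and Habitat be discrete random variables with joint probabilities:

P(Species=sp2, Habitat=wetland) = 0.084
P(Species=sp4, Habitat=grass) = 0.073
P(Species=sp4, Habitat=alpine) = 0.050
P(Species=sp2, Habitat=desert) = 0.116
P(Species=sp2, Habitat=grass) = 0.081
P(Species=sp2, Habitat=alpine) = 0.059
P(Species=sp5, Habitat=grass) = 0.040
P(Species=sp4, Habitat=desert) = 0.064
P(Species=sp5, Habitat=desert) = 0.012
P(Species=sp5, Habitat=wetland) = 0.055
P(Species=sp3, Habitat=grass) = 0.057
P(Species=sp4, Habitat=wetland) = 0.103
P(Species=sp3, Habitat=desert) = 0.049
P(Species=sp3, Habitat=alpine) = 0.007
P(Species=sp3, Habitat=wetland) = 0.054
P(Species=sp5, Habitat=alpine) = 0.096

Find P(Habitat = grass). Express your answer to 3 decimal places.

0.251

P(Habitat=grass) = 0.081 + 0.057 + 0.073 + 0.040 = 0.251.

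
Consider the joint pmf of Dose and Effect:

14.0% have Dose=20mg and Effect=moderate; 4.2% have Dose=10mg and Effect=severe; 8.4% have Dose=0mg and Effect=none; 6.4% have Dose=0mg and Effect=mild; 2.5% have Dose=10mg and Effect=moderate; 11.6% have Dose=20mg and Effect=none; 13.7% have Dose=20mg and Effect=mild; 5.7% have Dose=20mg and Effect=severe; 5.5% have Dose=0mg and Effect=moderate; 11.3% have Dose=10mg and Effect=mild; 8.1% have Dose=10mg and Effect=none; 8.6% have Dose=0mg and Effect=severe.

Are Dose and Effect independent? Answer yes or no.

P(Dose=20mg) = 0.450 and P(Effect=moderate) = 0.220, so their product is 0.09900, but P(Dose=20mg, Effect=moderate) = 0.140. Since these differ, Dose and Effect are not independent.

no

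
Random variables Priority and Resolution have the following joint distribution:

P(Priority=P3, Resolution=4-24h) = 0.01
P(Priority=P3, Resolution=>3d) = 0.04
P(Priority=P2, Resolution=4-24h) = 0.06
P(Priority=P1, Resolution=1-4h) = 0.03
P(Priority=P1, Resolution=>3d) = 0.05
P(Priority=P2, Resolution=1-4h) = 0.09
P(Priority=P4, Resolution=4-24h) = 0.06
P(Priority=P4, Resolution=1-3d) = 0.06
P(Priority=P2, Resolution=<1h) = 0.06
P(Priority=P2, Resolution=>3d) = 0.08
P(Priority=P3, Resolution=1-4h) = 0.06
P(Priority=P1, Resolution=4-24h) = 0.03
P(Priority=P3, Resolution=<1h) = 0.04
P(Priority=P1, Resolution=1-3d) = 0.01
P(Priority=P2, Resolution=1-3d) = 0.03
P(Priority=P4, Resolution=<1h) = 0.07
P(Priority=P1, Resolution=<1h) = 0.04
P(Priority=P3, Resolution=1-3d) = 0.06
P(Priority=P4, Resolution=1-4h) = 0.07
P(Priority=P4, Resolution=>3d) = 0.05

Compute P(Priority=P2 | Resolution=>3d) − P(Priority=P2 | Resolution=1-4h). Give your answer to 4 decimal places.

0.0036

P(Resolution=>3d) = 0.05 + 0.08 + 0.04 + 0.05 = 0.22; P(Priority=P2 | Resolution=>3d) = 0.08/0.22 = 0.36364.
P(Resolution=1-4h) = 0.03 + 0.09 + 0.06 + 0.07 = 0.25; P(Priority=P2 | Resolution=1-4h) = 0.09/0.25 = 0.36000.
Difference = 0.0036.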